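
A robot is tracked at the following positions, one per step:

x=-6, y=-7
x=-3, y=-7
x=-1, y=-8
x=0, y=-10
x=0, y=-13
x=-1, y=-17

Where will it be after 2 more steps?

x=-6, y=-28

Successive displacements: (+3, +0), (+2, -1), (+1, -2), (+0, -3), (-1, -4) — each changes by (-1, -1).
step 6: x=-1, y=-17 + (-2, -5) → x=-3, y=-22
step 7: x=-3, y=-22 + (-3, -6) → x=-6, y=-28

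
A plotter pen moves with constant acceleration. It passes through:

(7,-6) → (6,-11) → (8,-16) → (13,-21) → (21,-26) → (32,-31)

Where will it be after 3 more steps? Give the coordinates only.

Taking differences between consecutive positions: (-1,-5), (+2,-5), (+5,-5), (+8,-5), (+11,-5). These grow by (+3,+0) each step.
step 6: (32,-31) + (+14,-5) → (46,-36)
step 7: (46,-36) + (+17,-5) → (63,-41)
step 8: (63,-41) + (+20,-5) → (83,-46)

(83,-46)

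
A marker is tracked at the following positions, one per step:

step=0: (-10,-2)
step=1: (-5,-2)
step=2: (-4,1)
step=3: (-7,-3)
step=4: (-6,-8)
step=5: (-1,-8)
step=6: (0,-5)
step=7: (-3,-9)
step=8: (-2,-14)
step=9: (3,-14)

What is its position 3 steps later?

(2,-20)

Differencing gives (+5,+0), (+1,+3), (-3,-4), (+1,-5), (+5,+0), (+1,+3), (-3,-4), (+1,-5), (+5,+0). This is the pattern (+5,+0), (+1,+3), (-3,-4), (+1,-5) repeated.
step 10: apply (+1,+3) → (4,-11)
step 11: apply (-3,-4) → (1,-15)
step 12: apply (+1,-5) → (2,-20)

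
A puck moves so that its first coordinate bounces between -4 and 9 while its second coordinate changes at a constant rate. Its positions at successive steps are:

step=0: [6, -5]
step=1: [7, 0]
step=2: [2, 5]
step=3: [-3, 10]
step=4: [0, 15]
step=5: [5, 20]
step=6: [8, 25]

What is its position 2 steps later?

The first coordinate travels 5 per step and bounces off the walls at -4 and 9.
  step 7: 8 → 3
  step 8: 3 → -2
The second coordinate changes by +5 each step: at step 8 it is 35.

[-2, 35]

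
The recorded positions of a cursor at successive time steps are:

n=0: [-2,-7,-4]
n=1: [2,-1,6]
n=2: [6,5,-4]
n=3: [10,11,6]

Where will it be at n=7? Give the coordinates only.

[26,35,6]

First: linear, +4 per step → 26 at step 7.
Second: linear, +6 per step → 35 at step 7.
Third: cycles through -4, 6 every 2 steps. Step 7 lands at position 1 of the cycle → 6.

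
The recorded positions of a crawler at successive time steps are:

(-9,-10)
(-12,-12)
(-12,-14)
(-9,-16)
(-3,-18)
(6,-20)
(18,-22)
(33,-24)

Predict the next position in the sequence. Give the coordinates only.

Taking differences between consecutive positions: (-3,-2), (+0,-2), (+3,-2), (+6,-2), (+9,-2), (+12,-2), (+15,-2). These grow by (+3,+0) each step.
step 8: (33,-24) + (+18,-2) → (51,-26)

(51,-26)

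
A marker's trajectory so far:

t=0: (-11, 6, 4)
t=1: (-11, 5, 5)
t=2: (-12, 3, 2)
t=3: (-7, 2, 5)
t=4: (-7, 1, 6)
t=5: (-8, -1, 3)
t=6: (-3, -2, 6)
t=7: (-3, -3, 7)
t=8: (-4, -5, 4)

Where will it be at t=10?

(1, -7, 8)

Step-to-step displacements: (+0, -1, +1), (-1, -2, -3), (+5, -1, +3), (+0, -1, +1), (-1, -2, -3), (+5, -1, +3), (+0, -1, +1), (-1, -2, -3) — a repeating cycle of length 3.
step 9: apply (+5, -1, +3) → (1, -6, 7)
step 10: apply (+0, -1, +1) → (1, -7, 8)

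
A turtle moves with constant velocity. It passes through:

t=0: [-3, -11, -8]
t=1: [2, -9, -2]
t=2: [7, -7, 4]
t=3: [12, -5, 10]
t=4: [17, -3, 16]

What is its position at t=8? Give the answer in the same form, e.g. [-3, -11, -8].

[37, 5, 40]

Constant displacement of [+5, +2, +6] per step.
step 5: [17, -3, 16] + [+5, +2, +6] → [22, -1, 22]
step 6: [22, -1, 22] + [+5, +2, +6] → [27, 1, 28]
step 7: [27, 1, 28] + [+5, +2, +6] → [32, 3, 34]
step 8: [32, 3, 34] + [+5, +2, +6] → [37, 5, 40]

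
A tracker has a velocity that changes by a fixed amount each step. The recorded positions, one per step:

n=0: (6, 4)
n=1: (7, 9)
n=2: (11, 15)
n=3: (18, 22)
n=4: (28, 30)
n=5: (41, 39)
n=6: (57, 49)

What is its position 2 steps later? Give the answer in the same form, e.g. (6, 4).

Successive displacements: (+1, +5), (+4, +6), (+7, +7), (+10, +8), (+13, +9), (+16, +10) — each changes by (+3, +1).
step 7: (57, 49) + (+19, +11) → (76, 60)
step 8: (76, 60) + (+22, +12) → (98, 72)

(98, 72)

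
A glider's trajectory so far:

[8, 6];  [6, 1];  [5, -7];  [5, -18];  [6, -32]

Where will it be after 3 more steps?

First differences are [-2, -5], [-1, -8], [+0, -11], [+1, -14]; their common second difference is [+1, -3] (constant acceleration).
step 5: [6, -32] + [+2, -17] → [8, -49]
step 6: [8, -49] + [+3, -20] → [11, -69]
step 7: [11, -69] + [+4, -23] → [15, -92]

[15, -92]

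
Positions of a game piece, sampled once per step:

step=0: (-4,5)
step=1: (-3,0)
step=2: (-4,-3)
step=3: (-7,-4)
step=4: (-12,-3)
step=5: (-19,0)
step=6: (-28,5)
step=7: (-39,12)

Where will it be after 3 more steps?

(-84,45)

Taking differences between consecutive positions: (+1,-5), (-1,-3), (-3,-1), (-5,+1), (-7,+3), (-9,+5), (-11,+7). These grow by (-2,+2) each step.
step 8: (-39,12) + (-13,+9) → (-52,21)
step 9: (-52,21) + (-15,+11) → (-67,32)
step 10: (-67,32) + (-17,+13) → (-84,45)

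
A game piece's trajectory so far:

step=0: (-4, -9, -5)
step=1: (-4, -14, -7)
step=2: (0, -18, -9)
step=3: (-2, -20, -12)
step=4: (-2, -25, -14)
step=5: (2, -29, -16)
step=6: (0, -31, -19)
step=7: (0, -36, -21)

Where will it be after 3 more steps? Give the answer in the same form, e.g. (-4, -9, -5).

(2, -47, -28)

Step-to-step displacements: (+0, -5, -2), (+4, -4, -2), (-2, -2, -3), (+0, -5, -2), (+4, -4, -2), (-2, -2, -3), (+0, -5, -2) — a repeating cycle of length 3.
step 8: apply (+4, -4, -2) → (4, -40, -23)
step 9: apply (-2, -2, -3) → (2, -42, -26)
step 10: apply (+0, -5, -2) → (2, -47, -28)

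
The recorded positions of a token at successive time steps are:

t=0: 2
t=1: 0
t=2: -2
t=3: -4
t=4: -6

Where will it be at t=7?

-12

Constant displacement of -2 per step.
step 5: -6 − 2 → -8
step 6: -8 − 2 → -10
step 7: -10 − 2 → -12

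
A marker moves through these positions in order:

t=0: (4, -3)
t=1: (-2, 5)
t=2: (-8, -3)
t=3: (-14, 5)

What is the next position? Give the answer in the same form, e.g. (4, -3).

First: linear, -6 per step → -20 at step 4.
Second: cycles through -3, 5 every 2 steps. Step 4 lands at position 0 of the cycle → -3.

(-20, -3)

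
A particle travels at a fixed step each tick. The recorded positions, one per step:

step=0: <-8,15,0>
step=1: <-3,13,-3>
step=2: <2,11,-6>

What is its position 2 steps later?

<12,7,-12>

Constant displacement of <+5,-2,-3> per step.
step 3: <2,11,-6> + <+5,-2,-3> → <7,9,-9>
step 4: <7,9,-9> + <+5,-2,-3> → <12,7,-12>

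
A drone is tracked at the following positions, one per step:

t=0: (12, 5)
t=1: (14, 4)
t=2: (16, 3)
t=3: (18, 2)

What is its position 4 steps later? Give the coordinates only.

(26, -2)

The position changes by (+2, -1) every step.
step 4: (18, 2) + (+2, -1) → (20, 1)
step 5: (20, 1) + (+2, -1) → (22, 0)
step 6: (22, 0) + (+2, -1) → (24, -1)
step 7: (24, -1) + (+2, -1) → (26, -2)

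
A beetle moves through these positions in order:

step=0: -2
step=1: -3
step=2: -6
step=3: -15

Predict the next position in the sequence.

Consecutive displacements -1, -3, -9 scale by a factor of 3 each step.
step 4: -15 − 27 → -42

-42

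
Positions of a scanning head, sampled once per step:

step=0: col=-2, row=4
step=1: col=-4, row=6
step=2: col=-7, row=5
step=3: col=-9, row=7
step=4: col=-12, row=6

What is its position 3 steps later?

col=-19, row=9

Differencing gives (-2, +2), (-3, -1), (-2, +2), (-3, -1). This is the pattern (-2, +2), (-3, -1) repeated.
step 5: apply (-2, +2) → col=-14, row=8
step 6: apply (-3, -1) → col=-17, row=7
step 7: apply (-2, +2) → col=-19, row=9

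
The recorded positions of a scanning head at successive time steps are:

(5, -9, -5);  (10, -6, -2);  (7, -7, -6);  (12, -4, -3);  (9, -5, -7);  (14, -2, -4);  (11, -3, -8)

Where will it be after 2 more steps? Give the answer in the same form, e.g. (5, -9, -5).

The moves between consecutive positions are (+5, +3, +3), (-3, -1, -4), (+5, +3, +3), (-3, -1, -4), (+5, +3, +3), (-3, -1, -4); they repeat the 2-cycle [(+5, +3, +3), (-3, -1, -4)].
step 7: apply (+5, +3, +3) → (16, 0, -5)
step 8: apply (-3, -1, -4) → (13, -1, -9)

(13, -1, -9)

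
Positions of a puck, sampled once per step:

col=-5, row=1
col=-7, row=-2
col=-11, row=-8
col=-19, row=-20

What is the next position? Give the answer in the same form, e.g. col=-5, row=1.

Step-to-step displacements: (-2, -3), (-4, -6), (-8, -12); each is 2× the previous.
step 4: col=-19, row=-20 + (-16, -24) → col=-35, row=-44

col=-35, row=-44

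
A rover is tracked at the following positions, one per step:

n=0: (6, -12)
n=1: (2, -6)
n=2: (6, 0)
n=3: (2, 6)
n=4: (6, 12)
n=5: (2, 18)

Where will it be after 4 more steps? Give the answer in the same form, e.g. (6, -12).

The first coordinate repeats the cycle [6, 2] with period 2; step 9 mod 2 = 1, giving 2.
The second coordinate changes by +6 each step, so at step 9 it is -12 + 9·(6) = 42.

(2, 42)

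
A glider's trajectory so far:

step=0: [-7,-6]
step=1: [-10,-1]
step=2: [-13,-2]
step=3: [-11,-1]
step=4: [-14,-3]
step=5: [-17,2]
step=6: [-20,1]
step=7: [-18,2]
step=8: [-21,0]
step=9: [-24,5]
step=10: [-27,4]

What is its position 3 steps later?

[-31,8]

Differencing gives [-3,+5], [-3,-1], [+2,+1], [-3,-2], [-3,+5], [-3,-1], [+2,+1], [-3,-2], [-3,+5], [-3,-1]. This is the pattern [-3,+5], [-3,-1], [+2,+1], [-3,-2] repeated.
step 11: apply [+2,+1] → [-25,5]
step 12: apply [-3,-2] → [-28,3]
step 13: apply [-3,+5] → [-31,8]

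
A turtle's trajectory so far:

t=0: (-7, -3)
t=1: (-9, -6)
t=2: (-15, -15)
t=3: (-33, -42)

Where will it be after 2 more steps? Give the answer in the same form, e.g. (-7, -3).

The jumps are (-2, -3), (-6, -9), (-18, -27) — a geometric progression with ratio 3.
step 4: (-33, -42) + (-54, -81) → (-87, -123)
step 5: (-87, -123) + (-162, -243) → (-249, -366)

(-249, -366)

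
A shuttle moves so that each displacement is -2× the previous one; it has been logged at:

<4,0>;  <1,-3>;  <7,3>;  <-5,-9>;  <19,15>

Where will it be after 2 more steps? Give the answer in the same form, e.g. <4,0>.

Step-to-step displacements: <-3,-3>, <+6,+6>, <-12,-12>, <+24,+24>; each is -2× the previous.
step 5: <19,15> + <-48,-48> → <-29,-33>
step 6: <-29,-33> + <+96,+96> → <67,63>

<67,63>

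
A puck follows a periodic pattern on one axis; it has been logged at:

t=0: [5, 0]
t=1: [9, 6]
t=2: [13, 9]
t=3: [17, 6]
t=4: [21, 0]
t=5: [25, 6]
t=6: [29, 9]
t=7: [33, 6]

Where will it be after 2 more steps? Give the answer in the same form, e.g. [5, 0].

[41, 6]

The first coordinate changes by +4 each step, so at step 9 it is 5 + 9·(4) = 41.
The second coordinate repeats the cycle [0, 6, 9, 6] with period 4; step 9 mod 4 = 1, giving 6.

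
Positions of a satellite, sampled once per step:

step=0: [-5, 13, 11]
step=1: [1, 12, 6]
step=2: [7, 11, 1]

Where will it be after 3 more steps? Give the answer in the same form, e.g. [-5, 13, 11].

[25, 8, -14]

Each step adds [+6, -1, -5] to the position.
step 3: [7, 11, 1] + [+6, -1, -5] → [13, 10, -4]
step 4: [13, 10, -4] + [+6, -1, -5] → [19, 9, -9]
step 5: [19, 9, -9] + [+6, -1, -5] → [25, 8, -14]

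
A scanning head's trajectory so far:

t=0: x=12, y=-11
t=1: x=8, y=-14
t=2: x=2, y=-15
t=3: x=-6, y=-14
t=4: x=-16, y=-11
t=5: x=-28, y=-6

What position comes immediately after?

Taking differences between consecutive positions: (-4, -3), (-6, -1), (-8, +1), (-10, +3), (-12, +5). These grow by (-2, +2) each step.
step 6: x=-28, y=-6 + (-14, +7) → x=-42, y=1

x=-42, y=1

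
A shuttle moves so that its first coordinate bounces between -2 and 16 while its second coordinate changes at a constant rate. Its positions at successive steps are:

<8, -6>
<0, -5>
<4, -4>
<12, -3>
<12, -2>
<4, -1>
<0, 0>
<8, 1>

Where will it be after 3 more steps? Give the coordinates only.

The first coordinate travels 8 per step and bounces off the walls at -2 and 16.
  step 8: 8 → 16
  step 9: 16 → 8
  step 10: 8 → 0
The second coordinate changes by +1 each step: at step 10 it is 4.

<0, 4>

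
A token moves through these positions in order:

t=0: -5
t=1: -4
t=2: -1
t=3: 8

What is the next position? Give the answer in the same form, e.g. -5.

35

The jumps are +1, +3, +9 — a geometric progression with ratio 3.
step 4: 8 + 27 → 35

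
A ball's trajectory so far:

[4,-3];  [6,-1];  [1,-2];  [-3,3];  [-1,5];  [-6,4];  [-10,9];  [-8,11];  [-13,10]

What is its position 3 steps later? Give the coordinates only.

[-20,16]

Step-to-step displacements: [+2,+2], [-5,-1], [-4,+5], [+2,+2], [-5,-1], [-4,+5], [+2,+2], [-5,-1] — a repeating cycle of length 3.
step 9: apply [-4,+5] → [-17,15]
step 10: apply [+2,+2] → [-15,17]
step 11: apply [-5,-1] → [-20,16]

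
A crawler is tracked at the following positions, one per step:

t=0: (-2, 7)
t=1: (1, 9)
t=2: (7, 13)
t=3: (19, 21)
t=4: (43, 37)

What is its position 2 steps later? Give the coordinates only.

Consecutive displacements (+3, +2), (+6, +4), (+12, +8), (+24, +16) scale by a factor of 2 each step.
step 5: (43, 37) + (+48, +32) → (91, 69)
step 6: (91, 69) + (+96, +64) → (187, 133)

(187, 133)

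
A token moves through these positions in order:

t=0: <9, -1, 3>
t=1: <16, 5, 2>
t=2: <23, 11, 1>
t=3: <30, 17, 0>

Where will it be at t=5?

<44, 29, -2>

The position changes by <+7, +6, -1> every step.
step 4: <30, 17, 0> + <+7, +6, -1> → <37, 23, -1>
step 5: <37, 23, -1> + <+7, +6, -1> → <44, 29, -2>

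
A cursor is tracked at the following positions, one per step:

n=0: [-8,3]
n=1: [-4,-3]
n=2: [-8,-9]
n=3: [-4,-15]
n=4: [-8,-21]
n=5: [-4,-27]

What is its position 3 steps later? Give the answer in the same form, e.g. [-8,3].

[-8,-45]

The first coordinate repeats the cycle [-8, -4] with period 2; step 8 mod 2 = 0, giving -8.
The second coordinate changes by -6 each step, so at step 8 it is 3 + 8·(-6) = -45.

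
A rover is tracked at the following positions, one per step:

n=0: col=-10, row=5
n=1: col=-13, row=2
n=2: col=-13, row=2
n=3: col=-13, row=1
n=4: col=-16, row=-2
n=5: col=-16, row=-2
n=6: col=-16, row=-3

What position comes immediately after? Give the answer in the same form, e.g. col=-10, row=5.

Step-to-step displacements: (-3, -3), (+0, +0), (+0, -1), (-3, -3), (+0, +0), (+0, -1) — a repeating cycle of length 3.
step 7: apply (-3, -3) → col=-19, row=-6

col=-19, row=-6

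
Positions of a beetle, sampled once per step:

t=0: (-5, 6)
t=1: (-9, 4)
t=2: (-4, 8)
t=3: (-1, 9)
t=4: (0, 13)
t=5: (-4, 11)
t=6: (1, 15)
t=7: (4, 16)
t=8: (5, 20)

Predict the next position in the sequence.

(1, 18)

Step-to-step displacements: (-4, -2), (+5, +4), (+3, +1), (+1, +4), (-4, -2), (+5, +4), (+3, +1), (+1, +4) — a repeating cycle of length 4.
step 9: apply (-4, -2) → (1, 18)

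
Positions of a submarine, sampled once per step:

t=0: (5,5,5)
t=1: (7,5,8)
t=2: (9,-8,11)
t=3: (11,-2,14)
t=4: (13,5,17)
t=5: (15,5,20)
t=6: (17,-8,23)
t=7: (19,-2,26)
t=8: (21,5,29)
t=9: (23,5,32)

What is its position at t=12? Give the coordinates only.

(29,5,41)

The first coordinate changes by +2 each step, so at step 12 it is 5 + 12·(2) = 29.
The second coordinate repeats the cycle [5, 5, -8, -2] with period 4; step 12 mod 4 = 0, giving 5.
The third coordinate changes by +3 each step, so at step 12 it is 5 + 12·(3) = 41.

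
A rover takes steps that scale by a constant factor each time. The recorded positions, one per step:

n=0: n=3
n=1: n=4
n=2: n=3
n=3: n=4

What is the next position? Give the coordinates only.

Step-to-step displacements: +1, -1, +1; each is -1× the previous.
step 4: 4 − 1 → n=3

n=3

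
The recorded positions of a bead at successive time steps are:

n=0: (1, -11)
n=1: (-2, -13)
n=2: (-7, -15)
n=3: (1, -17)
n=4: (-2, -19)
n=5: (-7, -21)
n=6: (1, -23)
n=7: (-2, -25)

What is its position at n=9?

(1, -29)

The first coordinate repeats the cycle [1, -2, -7] with period 3; step 9 mod 3 = 0, giving 1.
The second coordinate changes by -2 each step, so at step 9 it is -11 + 9·(-2) = -29.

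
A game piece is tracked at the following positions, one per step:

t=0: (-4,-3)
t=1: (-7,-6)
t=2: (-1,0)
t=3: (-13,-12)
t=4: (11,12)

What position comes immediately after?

Consecutive displacements (-3,-3), (+6,+6), (-12,-12), (+24,+24) scale by a factor of -2 each step.
step 5: (11,12) + (-48,-48) → (-37,-36)

(-37,-36)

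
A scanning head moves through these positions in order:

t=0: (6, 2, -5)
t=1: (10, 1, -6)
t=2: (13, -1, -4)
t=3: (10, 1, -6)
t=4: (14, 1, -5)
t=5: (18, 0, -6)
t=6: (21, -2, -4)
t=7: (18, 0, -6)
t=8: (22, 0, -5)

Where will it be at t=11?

Step-to-step displacements: (+4, -1, -1), (+3, -2, +2), (-3, +2, -2), (+4, +0, +1), (+4, -1, -1), (+3, -2, +2), (-3, +2, -2), (+4, +0, +1) — a repeating cycle of length 4.
step 9: apply (+4, -1, -1) → (26, -1, -6)
step 10: apply (+3, -2, +2) → (29, -3, -4)
step 11: apply (-3, +2, -2) → (26, -1, -6)

(26, -1, -6)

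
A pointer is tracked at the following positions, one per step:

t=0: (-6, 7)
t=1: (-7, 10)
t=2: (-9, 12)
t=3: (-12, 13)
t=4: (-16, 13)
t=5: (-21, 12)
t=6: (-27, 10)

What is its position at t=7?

Successive displacements: (-1, +3), (-2, +2), (-3, +1), (-4, +0), (-5, -1), (-6, -2) — each changes by (-1, -1).
step 7: (-27, 10) + (-7, -3) → (-34, 7)

(-34, 7)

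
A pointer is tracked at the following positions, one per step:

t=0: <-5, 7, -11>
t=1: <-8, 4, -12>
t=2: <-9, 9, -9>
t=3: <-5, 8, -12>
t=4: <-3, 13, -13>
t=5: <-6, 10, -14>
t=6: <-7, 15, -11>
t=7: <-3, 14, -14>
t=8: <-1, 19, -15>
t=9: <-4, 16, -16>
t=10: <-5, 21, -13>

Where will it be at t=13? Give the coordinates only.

<-2, 22, -18>

The moves between consecutive positions are <-3, -3, -1>, <-1, +5, +3>, <+4, -1, -3>, <+2, +5, -1>, <-3, -3, -1>, <-1, +5, +3>, <+4, -1, -3>, <+2, +5, -1>, <-3, -3, -1>, <-1, +5, +3>; they repeat the 4-cycle [<-3, -3, -1>, <-1, +5, +3>, <+4, -1, -3>, <+2, +5, -1>].
step 11: apply <+4, -1, -3> → <-1, 20, -16>
step 12: apply <+2, +5, -1> → <1, 25, -17>
step 13: apply <-3, -3, -1> → <-2, 22, -18>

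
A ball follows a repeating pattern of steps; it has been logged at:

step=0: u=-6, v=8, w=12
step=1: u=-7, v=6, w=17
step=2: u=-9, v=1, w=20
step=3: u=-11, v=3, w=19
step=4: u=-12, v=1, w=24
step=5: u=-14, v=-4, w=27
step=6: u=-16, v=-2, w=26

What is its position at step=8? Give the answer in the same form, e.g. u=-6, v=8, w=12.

Differencing gives (-1,-2,+5), (-2,-5,+3), (-2,+2,-1), (-1,-2,+5), (-2,-5,+3), (-2,+2,-1). This is the pattern (-1,-2,+5), (-2,-5,+3), (-2,+2,-1) repeated.
step 7: apply (-1,-2,+5) → u=-17, v=-4, w=31
step 8: apply (-2,-5,+3) → u=-19, v=-9, w=34

u=-19, v=-9, w=34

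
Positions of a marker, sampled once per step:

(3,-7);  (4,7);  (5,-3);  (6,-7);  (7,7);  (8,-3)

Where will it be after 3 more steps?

The first coordinate changes by +1 each step, so at step 8 it is 3 + 8·(1) = 11.
The second coordinate repeats the cycle [-7, 7, -3] with period 3; step 8 mod 3 = 2, giving -3.

(11,-3)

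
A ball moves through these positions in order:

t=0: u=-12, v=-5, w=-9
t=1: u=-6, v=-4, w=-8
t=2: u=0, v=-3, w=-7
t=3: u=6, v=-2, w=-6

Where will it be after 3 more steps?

Each step adds (+6, +1, +1) to the position.
step 4: u=6, v=-2, w=-6 + (+6, +1, +1) → u=12, v=-1, w=-5
step 5: u=12, v=-1, w=-5 + (+6, +1, +1) → u=18, v=0, w=-4
step 6: u=18, v=0, w=-4 + (+6, +1, +1) → u=24, v=1, w=-3

u=24, v=1, w=-3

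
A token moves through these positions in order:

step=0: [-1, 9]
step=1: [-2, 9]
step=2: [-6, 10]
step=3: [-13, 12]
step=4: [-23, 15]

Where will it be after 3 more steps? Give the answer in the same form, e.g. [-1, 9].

[-71, 30]

First differences are [-1, +0], [-4, +1], [-7, +2], [-10, +3]; their common second difference is [-3, +1] (constant acceleration).
step 5: [-23, 15] + [-13, +4] → [-36, 19]
step 6: [-36, 19] + [-16, +5] → [-52, 24]
step 7: [-52, 24] + [-19, +6] → [-71, 30]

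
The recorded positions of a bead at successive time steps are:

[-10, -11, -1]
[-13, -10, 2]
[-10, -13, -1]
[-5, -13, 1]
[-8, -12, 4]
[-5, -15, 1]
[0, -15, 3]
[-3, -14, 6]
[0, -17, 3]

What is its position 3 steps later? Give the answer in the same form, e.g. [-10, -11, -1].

Differencing gives [-3, +1, +3], [+3, -3, -3], [+5, +0, +2], [-3, +1, +3], [+3, -3, -3], [+5, +0, +2], [-3, +1, +3], [+3, -3, -3]. This is the pattern [-3, +1, +3], [+3, -3, -3], [+5, +0, +2] repeated.
step 9: apply [+5, +0, +2] → [5, -17, 5]
step 10: apply [-3, +1, +3] → [2, -16, 8]
step 11: apply [+3, -3, -3] → [5, -19, 5]

[5, -19, 5]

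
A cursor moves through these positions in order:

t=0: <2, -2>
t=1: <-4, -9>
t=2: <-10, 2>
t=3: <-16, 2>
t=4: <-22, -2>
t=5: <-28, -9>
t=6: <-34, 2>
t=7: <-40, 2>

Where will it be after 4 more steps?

<-64, 2>

First: linear, -6 per step → -64 at step 11.
Second: cycles through -2, -9, 2, 2 every 4 steps. Step 11 lands at position 3 of the cycle → 2.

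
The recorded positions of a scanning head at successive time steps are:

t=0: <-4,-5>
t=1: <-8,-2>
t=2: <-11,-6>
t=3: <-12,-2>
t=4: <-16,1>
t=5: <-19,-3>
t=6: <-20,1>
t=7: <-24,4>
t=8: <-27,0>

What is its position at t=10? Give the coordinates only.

Differencing gives <-4,+3>, <-3,-4>, <-1,+4>, <-4,+3>, <-3,-4>, <-1,+4>, <-4,+3>, <-3,-4>. This is the pattern <-4,+3>, <-3,-4>, <-1,+4> repeated.
step 9: apply <-1,+4> → <-28,4>
step 10: apply <-4,+3> → <-32,7>

<-32,7>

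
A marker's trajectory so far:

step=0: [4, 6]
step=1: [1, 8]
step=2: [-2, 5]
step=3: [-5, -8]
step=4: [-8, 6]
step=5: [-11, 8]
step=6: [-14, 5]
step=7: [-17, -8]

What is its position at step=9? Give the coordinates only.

[-23, 8]

The first coordinate changes by -3 each step, so at step 9 it is 4 + 9·(-3) = -23.
The second coordinate repeats the cycle [6, 8, 5, -8] with period 4; step 9 mod 4 = 1, giving 8.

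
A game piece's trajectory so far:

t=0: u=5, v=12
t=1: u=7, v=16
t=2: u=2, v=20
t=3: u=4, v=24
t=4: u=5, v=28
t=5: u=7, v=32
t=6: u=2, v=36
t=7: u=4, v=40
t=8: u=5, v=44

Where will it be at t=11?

The u coordinate repeats the cycle [5, 7, 2, 4] with period 4; step 11 mod 4 = 3, giving 4.
The v coordinate changes by +4 each step, so at step 11 it is 12 + 11·(4) = 56.

u=4, v=56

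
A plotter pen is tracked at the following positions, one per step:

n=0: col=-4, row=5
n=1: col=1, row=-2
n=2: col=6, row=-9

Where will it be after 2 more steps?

col=16, row=-23

Constant displacement of (+5, -7) per step.
step 3: col=6, row=-9 + (+5, -7) → col=11, row=-16
step 4: col=11, row=-16 + (+5, -7) → col=16, row=-23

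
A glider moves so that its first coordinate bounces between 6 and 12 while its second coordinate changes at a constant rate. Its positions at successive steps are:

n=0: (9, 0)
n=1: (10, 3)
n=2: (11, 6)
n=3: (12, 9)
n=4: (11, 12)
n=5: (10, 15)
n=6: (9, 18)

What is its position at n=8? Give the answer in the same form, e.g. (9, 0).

(7, 24)

The first coordinate reflects between 6 and 12, moving 1 per step.
  step 7: 9 → 8
  step 8: 8 → 7
The second coordinate changes by +3 each step: at step 8 it is 24.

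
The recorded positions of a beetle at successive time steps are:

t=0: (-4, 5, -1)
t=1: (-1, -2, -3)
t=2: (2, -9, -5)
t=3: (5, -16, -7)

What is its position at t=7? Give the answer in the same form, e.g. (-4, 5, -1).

The position changes by (+3, -7, -2) every step.
step 4: (5, -16, -7) + (+3, -7, -2) → (8, -23, -9)
step 5: (8, -23, -9) + (+3, -7, -2) → (11, -30, -11)
step 6: (11, -30, -11) + (+3, -7, -2) → (14, -37, -13)
step 7: (14, -37, -13) + (+3, -7, -2) → (17, -44, -15)

(17, -44, -15)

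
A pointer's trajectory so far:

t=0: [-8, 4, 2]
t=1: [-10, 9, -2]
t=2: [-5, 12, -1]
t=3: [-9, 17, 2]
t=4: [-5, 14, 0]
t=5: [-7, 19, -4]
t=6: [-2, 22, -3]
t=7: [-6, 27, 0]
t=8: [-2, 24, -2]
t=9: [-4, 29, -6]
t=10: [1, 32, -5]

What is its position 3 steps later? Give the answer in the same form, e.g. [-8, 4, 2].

[-1, 39, -8]

Differencing gives [-2, +5, -4], [+5, +3, +1], [-4, +5, +3], [+4, -3, -2], [-2, +5, -4], [+5, +3, +1], [-4, +5, +3], [+4, -3, -2], [-2, +5, -4], [+5, +3, +1]. This is the pattern [-2, +5, -4], [+5, +3, +1], [-4, +5, +3], [+4, -3, -2] repeated.
step 11: apply [-4, +5, +3] → [-3, 37, -2]
step 12: apply [+4, -3, -2] → [1, 34, -4]
step 13: apply [-2, +5, -4] → [-1, 39, -8]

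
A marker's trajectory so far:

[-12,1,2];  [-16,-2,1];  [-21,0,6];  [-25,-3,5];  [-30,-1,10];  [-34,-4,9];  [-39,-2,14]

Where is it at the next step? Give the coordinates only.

[-43,-5,13]

Step-to-step displacements: [-4,-3,-1], [-5,+2,+5], [-4,-3,-1], [-5,+2,+5], [-4,-3,-1], [-5,+2,+5] — a repeating cycle of length 2.
step 7: apply [-4,-3,-1] → [-43,-5,13]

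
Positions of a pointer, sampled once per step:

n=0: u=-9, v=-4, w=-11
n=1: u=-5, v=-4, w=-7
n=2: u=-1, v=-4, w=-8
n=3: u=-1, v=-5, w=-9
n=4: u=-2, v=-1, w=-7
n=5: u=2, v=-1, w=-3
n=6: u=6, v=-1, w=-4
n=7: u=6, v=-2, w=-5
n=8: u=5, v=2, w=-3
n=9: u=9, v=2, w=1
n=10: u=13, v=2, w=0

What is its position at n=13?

u=16, v=5, w=5

Step-to-step displacements: (+4, +0, +4), (+4, +0, -1), (+0, -1, -1), (-1, +4, +2), (+4, +0, +4), (+4, +0, -1), (+0, -1, -1), (-1, +4, +2), (+4, +0, +4), (+4, +0, -1) — a repeating cycle of length 4.
step 11: apply (+0, -1, -1) → u=13, v=1, w=-1
step 12: apply (-1, +4, +2) → u=12, v=5, w=1
step 13: apply (+4, +0, +4) → u=16, v=5, w=5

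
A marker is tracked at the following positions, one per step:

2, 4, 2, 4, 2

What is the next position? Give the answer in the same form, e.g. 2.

Consecutive displacements +2, -2, +2, -2 scale by a factor of -1 each step.
step 5: 2 + 2 → 4

4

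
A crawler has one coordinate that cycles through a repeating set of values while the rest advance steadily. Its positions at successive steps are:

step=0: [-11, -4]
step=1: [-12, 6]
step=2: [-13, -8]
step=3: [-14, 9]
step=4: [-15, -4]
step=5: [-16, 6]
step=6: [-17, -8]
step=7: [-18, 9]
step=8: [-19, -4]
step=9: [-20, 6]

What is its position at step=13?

First: linear, -1 per step → -24 at step 13.
Second: cycles through -4, 6, -8, 9 every 4 steps. Step 13 lands at position 1 of the cycle → 6.

[-24, 6]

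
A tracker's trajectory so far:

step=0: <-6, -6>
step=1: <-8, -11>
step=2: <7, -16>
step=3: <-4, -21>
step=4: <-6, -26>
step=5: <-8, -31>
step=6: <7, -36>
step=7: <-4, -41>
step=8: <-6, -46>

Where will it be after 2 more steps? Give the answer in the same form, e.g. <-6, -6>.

<7, -56>

First: cycles through -6, -8, 7, -4 every 4 steps. Step 10 lands at position 2 of the cycle → 7.
Second: linear, -5 per step → -56 at step 10.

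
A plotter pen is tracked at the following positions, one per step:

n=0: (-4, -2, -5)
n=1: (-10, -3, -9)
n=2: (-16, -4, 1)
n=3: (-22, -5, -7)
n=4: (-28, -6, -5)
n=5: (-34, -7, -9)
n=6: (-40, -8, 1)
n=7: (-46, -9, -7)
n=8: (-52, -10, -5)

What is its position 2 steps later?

First: linear, -6 per step → -64 at step 10.
Second: linear, -1 per step → -12 at step 10.
Third: cycles through -5, -9, 1, -7 every 4 steps. Step 10 lands at position 2 of the cycle → 1.

(-64, -12, 1)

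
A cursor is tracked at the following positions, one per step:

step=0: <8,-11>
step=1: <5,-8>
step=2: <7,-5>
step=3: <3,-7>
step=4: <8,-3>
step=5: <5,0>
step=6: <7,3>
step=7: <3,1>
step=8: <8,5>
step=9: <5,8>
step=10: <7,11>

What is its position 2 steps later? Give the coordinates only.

<8,13>

The moves between consecutive positions are <-3,+3>, <+2,+3>, <-4,-2>, <+5,+4>, <-3,+3>, <+2,+3>, <-4,-2>, <+5,+4>, <-3,+3>, <+2,+3>; they repeat the 4-cycle [<-3,+3>, <+2,+3>, <-4,-2>, <+5,+4>].
step 11: apply <-4,-2> → <3,9>
step 12: apply <+5,+4> → <8,13>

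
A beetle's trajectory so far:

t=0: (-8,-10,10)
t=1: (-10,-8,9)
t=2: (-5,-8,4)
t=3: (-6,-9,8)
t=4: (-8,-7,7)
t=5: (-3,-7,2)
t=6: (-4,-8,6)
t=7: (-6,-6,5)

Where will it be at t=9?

Step-to-step displacements: (-2,+2,-1), (+5,+0,-5), (-1,-1,+4), (-2,+2,-1), (+5,+0,-5), (-1,-1,+4), (-2,+2,-1) — a repeating cycle of length 3.
step 8: apply (+5,+0,-5) → (-1,-6,0)
step 9: apply (-1,-1,+4) → (-2,-7,4)

(-2,-7,4)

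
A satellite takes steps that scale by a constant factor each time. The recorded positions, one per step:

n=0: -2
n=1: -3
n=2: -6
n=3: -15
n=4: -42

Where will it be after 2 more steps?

-366

The jumps are -1, -3, -9, -27 — a geometric progression with ratio 3.
step 5: -42 − 81 → -123
step 6: -123 − 243 → -366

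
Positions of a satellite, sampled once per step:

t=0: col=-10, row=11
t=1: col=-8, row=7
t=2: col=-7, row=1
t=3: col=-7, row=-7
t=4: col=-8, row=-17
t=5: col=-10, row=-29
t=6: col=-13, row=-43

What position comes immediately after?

col=-17, row=-59

First differences are (+2,-4), (+1,-6), (+0,-8), (-1,-10), (-2,-12), (-3,-14); their common second difference is (-1,-2) (constant acceleration).
step 7: col=-13, row=-43 + (-4,-16) → col=-17, row=-59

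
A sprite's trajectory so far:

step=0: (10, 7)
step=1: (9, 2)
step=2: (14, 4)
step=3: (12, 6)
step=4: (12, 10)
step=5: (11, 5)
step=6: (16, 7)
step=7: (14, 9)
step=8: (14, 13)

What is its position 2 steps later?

Differencing gives (-1, -5), (+5, +2), (-2, +2), (+0, +4), (-1, -5), (+5, +2), (-2, +2), (+0, +4). This is the pattern (-1, -5), (+5, +2), (-2, +2), (+0, +4) repeated.
step 9: apply (-1, -5) → (13, 8)
step 10: apply (+5, +2) → (18, 10)

(18, 10)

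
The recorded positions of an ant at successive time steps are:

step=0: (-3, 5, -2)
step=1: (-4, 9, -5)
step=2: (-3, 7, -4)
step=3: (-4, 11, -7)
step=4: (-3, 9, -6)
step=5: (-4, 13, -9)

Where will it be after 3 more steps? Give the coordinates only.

The moves between consecutive positions are (-1, +4, -3), (+1, -2, +1), (-1, +4, -3), (+1, -2, +1), (-1, +4, -3); they repeat the 2-cycle [(-1, +4, -3), (+1, -2, +1)].
step 6: apply (+1, -2, +1) → (-3, 11, -8)
step 7: apply (-1, +4, -3) → (-4, 15, -11)
step 8: apply (+1, -2, +1) → (-3, 13, -10)

(-3, 13, -10)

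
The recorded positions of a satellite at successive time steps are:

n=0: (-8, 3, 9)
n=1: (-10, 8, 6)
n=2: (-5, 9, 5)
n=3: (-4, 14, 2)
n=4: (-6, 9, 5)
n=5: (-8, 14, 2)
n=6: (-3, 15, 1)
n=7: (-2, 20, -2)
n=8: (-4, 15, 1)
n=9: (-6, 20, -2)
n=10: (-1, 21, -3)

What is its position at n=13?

Step-to-step displacements: (-2, +5, -3), (+5, +1, -1), (+1, +5, -3), (-2, -5, +3), (-2, +5, -3), (+5, +1, -1), (+1, +5, -3), (-2, -5, +3), (-2, +5, -3), (+5, +1, -1) — a repeating cycle of length 4.
step 11: apply (+1, +5, -3) → (0, 26, -6)
step 12: apply (-2, -5, +3) → (-2, 21, -3)
step 13: apply (-2, +5, -3) → (-4, 26, -6)

(-4, 26, -6)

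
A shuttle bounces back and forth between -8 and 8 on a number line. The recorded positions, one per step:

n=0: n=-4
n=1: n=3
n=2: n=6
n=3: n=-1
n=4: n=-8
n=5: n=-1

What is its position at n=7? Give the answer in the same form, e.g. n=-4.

The value reflects between -8 and 8, moving 7 per step.
  step 6: -1 → 6
  step 7: 6 → 3

n=3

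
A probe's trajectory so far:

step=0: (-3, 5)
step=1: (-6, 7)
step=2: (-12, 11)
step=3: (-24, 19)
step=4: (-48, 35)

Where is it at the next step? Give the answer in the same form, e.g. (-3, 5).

(-96, 67)

Consecutive displacements (-3, +2), (-6, +4), (-12, +8), (-24, +16) scale by a factor of 2 each step.
step 5: (-48, 35) + (-48, +32) → (-96, 67)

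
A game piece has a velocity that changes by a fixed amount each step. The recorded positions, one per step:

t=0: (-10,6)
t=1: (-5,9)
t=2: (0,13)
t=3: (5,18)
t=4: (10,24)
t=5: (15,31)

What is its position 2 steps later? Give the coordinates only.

(25,48)

First differences are (+5,+3), (+5,+4), (+5,+5), (+5,+6), (+5,+7); their common second difference is (+0,+1) (constant acceleration).
step 6: (15,31) + (+5,+8) → (20,39)
step 7: (20,39) + (+5,+9) → (25,48)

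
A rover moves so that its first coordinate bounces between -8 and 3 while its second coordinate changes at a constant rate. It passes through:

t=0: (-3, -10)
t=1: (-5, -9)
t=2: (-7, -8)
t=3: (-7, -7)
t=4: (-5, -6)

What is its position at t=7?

(1, -3)

The first coordinate travels 2 per step and bounces off the walls at -8 and 3.
  step 5: -5 → -3
  step 6: -3 → -1
  step 7: -1 → 1
The second coordinate changes by +1 each step: at step 7 it is -3.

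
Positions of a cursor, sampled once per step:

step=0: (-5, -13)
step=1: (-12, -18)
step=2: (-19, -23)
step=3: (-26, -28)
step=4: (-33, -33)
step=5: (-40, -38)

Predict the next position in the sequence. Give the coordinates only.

Each step adds (-7, -5) to the position.
step 6: (-40, -38) + (-7, -5) → (-47, -43)

(-47, -43)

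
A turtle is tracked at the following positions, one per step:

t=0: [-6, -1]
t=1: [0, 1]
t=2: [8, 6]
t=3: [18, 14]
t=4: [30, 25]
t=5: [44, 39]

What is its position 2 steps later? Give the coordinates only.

Taking differences between consecutive positions: [+6, +2], [+8, +5], [+10, +8], [+12, +11], [+14, +14]. These grow by [+2, +3] each step.
step 6: [44, 39] + [+16, +17] → [60, 56]
step 7: [60, 56] + [+18, +20] → [78, 76]

[78, 76]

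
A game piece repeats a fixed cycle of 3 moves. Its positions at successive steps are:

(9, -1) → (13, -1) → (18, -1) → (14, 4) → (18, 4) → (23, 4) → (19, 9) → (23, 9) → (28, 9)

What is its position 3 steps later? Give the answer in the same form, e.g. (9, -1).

Differencing gives (+4, +0), (+5, +0), (-4, +5), (+4, +0), (+5, +0), (-4, +5), (+4, +0), (+5, +0). This is the pattern (+4, +0), (+5, +0), (-4, +5) repeated.
step 9: apply (-4, +5) → (24, 14)
step 10: apply (+4, +0) → (28, 14)
step 11: apply (+5, +0) → (33, 14)

(33, 14)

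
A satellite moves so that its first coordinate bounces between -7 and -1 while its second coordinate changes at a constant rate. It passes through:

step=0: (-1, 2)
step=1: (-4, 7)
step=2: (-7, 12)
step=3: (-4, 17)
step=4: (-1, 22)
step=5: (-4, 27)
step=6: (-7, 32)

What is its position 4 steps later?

(-7, 52)

The first coordinate reflects between -7 and -1, moving 3 per step.
  step 7: -7 → -4
  step 8: -4 → -1
  step 9: -1 → -4
  step 10: -4 → -7
The second coordinate changes by +5 each step: at step 10 it is 52.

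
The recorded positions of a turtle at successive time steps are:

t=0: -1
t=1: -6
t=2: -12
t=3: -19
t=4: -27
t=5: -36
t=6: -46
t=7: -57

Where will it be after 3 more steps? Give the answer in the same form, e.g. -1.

First differences are -5, -6, -7, -8, -9, -10, -11; their common second difference is -1 (constant acceleration).
step 8: -57 − 12 → -69
step 9: -69 − 13 → -82
step 10: -82 − 14 → -96

-96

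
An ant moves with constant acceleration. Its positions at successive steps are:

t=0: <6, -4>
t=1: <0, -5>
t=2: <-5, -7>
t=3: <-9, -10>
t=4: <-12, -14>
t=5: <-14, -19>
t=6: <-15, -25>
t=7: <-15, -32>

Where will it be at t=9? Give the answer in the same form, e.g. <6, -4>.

<-12, -49>

First differences are <-6, -1>, <-5, -2>, <-4, -3>, <-3, -4>, <-2, -5>, <-1, -6>, <+0, -7>; their common second difference is <+1, -1> (constant acceleration).
step 8: <-15, -32> + <+1, -8> → <-14, -40>
step 9: <-14, -40> + <+2, -9> → <-12, -49>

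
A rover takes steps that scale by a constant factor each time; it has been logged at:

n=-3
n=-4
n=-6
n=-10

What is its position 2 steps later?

n=-34

The jumps are -1, -2, -4 — a geometric progression with ratio 2.
step 4: -10 − 8 → n=-18
step 5: -18 − 16 → n=-34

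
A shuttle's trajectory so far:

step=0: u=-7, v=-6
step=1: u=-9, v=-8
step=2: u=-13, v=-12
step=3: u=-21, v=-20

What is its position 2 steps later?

u=-69, v=-68

Consecutive displacements (-2, -2), (-4, -4), (-8, -8) scale by a factor of 2 each step.
step 4: u=-21, v=-20 + (-16, -16) → u=-37, v=-36
step 5: u=-37, v=-36 + (-32, -32) → u=-69, v=-68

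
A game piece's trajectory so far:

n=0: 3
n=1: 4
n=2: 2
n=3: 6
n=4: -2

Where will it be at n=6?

Step-to-step displacements: +1, -2, +4, -8; each is -2× the previous.
step 5: -2 + 16 → 14
step 6: 14 − 32 → -18

-18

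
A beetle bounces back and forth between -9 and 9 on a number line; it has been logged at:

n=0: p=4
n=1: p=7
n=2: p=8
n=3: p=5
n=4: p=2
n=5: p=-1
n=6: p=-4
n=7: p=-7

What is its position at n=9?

The value reflects between -9 and 9, moving 3 per step.
  step 8: -7 → -8
  step 9: -8 → -5

p=-5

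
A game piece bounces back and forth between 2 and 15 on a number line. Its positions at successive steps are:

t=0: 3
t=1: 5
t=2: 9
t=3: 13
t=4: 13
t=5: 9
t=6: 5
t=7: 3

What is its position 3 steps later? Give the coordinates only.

15

The value reflects between 2 and 15, moving 4 per step.
  step 8: 3 → 7
  step 9: 7 → 11
  step 10: 11 → 15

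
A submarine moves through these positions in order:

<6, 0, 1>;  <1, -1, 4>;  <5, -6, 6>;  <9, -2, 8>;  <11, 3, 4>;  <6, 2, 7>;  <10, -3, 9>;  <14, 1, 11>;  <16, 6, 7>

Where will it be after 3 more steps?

<19, 4, 14>

Differencing gives <-5, -1, +3>, <+4, -5, +2>, <+4, +4, +2>, <+2, +5, -4>, <-5, -1, +3>, <+4, -5, +2>, <+4, +4, +2>, <+2, +5, -4>. This is the pattern <-5, -1, +3>, <+4, -5, +2>, <+4, +4, +2>, <+2, +5, -4> repeated.
step 9: apply <-5, -1, +3> → <11, 5, 10>
step 10: apply <+4, -5, +2> → <15, 0, 12>
step 11: apply <+4, +4, +2> → <19, 4, 14>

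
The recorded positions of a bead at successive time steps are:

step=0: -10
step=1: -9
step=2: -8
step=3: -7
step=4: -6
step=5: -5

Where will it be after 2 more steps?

Constant displacement of +1 per step.
step 6: -5 + 1 → -4
step 7: -4 + 1 → -3

-3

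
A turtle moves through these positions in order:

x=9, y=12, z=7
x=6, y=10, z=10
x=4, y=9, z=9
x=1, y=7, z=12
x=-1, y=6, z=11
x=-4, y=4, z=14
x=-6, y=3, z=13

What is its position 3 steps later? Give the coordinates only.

x=-14, y=-2, z=18

Step-to-step displacements: (-3,-2,+3), (-2,-1,-1), (-3,-2,+3), (-2,-1,-1), (-3,-2,+3), (-2,-1,-1) — a repeating cycle of length 2.
step 7: apply (-3,-2,+3) → x=-9, y=1, z=16
step 8: apply (-2,-1,-1) → x=-11, y=0, z=15
step 9: apply (-3,-2,+3) → x=-14, y=-2, z=18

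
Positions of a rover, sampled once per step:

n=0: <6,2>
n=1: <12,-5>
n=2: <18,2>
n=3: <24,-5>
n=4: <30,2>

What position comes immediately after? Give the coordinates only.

<36,-5>

The first coordinate changes by +6 each step, so at step 5 it is 6 + 5·(6) = 36.
The second coordinate repeats the cycle [2, -5] with period 2; step 5 mod 2 = 1, giving -5.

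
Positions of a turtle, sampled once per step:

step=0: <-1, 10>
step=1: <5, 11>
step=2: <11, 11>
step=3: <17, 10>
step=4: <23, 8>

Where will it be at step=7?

<41, -4>

First differences are <+6, +1>, <+6, +0>, <+6, -1>, <+6, -2>; their common second difference is <+0, -1> (constant acceleration).
step 5: <23, 8> + <+6, -3> → <29, 5>
step 6: <29, 5> + <+6, -4> → <35, 1>
step 7: <35, 1> + <+6, -5> → <41, -4>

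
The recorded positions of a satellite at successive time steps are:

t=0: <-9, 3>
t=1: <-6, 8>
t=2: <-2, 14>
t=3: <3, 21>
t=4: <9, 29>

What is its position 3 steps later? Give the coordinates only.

<33, 59>

Successive displacements: <+3, +5>, <+4, +6>, <+5, +7>, <+6, +8> — each changes by <+1, +1>.
step 5: <9, 29> + <+7, +9> → <16, 38>
step 6: <16, 38> + <+8, +10> → <24, 48>
step 7: <24, 48> + <+9, +11> → <33, 59>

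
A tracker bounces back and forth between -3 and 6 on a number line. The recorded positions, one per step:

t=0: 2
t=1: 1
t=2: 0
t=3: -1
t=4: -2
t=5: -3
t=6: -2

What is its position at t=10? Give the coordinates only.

2

The value travels 1 per step and bounces off the walls at -3 and 6.
  step 7: -2 → -1
  step 8: -1 → 0
  step 9: 0 → 1
  step 10: 1 → 2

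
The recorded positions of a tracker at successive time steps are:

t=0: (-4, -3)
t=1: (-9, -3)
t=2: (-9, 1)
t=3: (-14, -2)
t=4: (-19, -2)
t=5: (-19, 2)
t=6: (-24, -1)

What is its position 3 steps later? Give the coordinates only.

Step-to-step displacements: (-5, +0), (+0, +4), (-5, -3), (-5, +0), (+0, +4), (-5, -3) — a repeating cycle of length 3.
step 7: apply (-5, +0) → (-29, -1)
step 8: apply (+0, +4) → (-29, 3)
step 9: apply (-5, -3) → (-34, 0)

(-34, 0)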